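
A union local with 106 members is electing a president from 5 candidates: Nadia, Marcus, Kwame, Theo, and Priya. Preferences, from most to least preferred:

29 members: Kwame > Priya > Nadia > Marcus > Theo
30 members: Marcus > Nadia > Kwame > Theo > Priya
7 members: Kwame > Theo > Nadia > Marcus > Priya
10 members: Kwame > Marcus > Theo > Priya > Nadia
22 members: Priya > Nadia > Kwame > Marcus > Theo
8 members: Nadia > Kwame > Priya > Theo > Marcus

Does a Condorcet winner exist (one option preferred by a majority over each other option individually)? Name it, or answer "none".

Checking pairwise contests:
Priya beats Nadia 61–45.
Nadia beats Marcus 66–40.
Nadia beats Kwame 60–46.
Nadia beats Theo 89–17.
Kwame beats Priya 84–22.
Every option loses at least one head-to-head, so there is no Condorcet winner.

none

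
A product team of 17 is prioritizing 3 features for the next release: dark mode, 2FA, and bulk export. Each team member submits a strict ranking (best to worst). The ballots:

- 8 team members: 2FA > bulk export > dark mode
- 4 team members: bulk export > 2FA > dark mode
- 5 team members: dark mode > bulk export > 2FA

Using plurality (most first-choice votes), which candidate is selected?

2FA

First-place votes: dark mode 5, 2FA 8, bulk export 4.
2FA has the most first-place votes.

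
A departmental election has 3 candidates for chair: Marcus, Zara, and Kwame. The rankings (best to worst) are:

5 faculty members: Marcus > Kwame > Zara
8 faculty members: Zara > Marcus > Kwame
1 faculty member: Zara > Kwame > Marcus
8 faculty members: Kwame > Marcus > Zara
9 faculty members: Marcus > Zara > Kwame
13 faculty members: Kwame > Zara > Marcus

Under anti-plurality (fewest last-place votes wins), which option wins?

Zara

Last-place votes: Marcus 14, Zara 13, Kwame 17.
Zara is ranked last by the fewest voters, so Zara wins.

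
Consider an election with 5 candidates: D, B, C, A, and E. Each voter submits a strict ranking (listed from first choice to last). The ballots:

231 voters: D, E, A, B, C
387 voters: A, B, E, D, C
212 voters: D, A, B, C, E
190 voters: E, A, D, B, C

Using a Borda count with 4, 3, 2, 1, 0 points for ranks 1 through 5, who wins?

A

D: 231·4 + 387·1 + 212·4 + 190·2 = 2539
B: 231·1 + 387·3 + 212·2 + 190·1 = 2006
C: 231·0 + 387·0 + 212·1 + 190·0 = 212
A: 231·2 + 387·4 + 212·3 + 190·3 = 3216
E: 231·3 + 387·2 + 212·0 + 190·4 = 2227
A has the highest Borda score (3216).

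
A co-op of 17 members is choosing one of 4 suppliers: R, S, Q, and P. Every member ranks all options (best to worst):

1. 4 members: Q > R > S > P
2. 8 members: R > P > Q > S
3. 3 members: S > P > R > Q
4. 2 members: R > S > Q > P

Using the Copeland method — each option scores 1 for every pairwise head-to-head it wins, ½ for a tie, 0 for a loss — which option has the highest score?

R

R: beats S, Q, and P → score 3.
S: beats P; loses to R and Q → score 1.
Q: beats S; loses to R and P → score 1.
P: beats Q; loses to R and S → score 1.
R has the best pairwise record.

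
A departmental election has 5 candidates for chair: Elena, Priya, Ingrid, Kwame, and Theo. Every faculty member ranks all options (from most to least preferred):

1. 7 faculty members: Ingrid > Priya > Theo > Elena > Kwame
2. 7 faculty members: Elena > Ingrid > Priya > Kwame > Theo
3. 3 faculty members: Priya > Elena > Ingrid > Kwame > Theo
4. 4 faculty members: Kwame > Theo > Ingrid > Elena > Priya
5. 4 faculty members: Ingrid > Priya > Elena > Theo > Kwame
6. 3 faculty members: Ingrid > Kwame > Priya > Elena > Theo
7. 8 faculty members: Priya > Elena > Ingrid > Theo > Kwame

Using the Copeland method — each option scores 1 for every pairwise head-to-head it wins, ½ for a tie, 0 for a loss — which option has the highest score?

Elena: beats Kwame and Theo; ties Ingrid; loses to Priya → score 2.5.
Priya: beats Elena, Kwame, and Theo; loses to Ingrid → score 3.
Ingrid: beats Priya, Kwame, and Theo; ties Elena → score 3.5.
Kwame: loses to Elena, Priya, Ingrid, and Theo → score 0.
Theo: beats Kwame; loses to Elena, Priya, and Ingrid → score 1.
Ingrid has the best pairwise record.

Ingrid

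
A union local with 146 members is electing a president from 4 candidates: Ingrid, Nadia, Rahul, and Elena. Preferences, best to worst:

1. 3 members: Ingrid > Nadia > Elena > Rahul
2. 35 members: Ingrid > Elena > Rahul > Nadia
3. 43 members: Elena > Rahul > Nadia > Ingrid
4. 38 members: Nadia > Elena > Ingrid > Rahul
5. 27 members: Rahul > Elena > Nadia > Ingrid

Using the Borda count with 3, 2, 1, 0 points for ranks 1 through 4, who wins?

Elena

Ingrid: 3·3 + 35·3 + 43·0 + 38·1 + 27·0 = 152
Nadia: 3·2 + 35·0 + 43·1 + 38·3 + 27·1 = 190
Rahul: 3·0 + 35·1 + 43·2 + 38·0 + 27·3 = 202
Elena: 3·1 + 35·2 + 43·3 + 38·2 + 27·2 = 332
Elena has the highest Borda score (332).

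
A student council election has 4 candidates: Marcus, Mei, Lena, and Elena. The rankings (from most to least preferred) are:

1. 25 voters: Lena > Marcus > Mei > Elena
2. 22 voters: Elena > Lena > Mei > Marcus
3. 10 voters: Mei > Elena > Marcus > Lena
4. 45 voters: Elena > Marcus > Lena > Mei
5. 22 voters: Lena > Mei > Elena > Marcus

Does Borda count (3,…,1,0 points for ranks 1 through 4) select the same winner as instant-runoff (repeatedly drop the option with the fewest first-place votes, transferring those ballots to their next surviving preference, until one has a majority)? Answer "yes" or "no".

Borda — scores: Marcus 150, Mei 121, Lena 230, Elena 243. Winner: Elena.
Instant-runoff — R1 Marcus 0, Mei 10, Lena 47, Elena 67 (Elena winner). Winner: Elena.
The two methods agree.

yes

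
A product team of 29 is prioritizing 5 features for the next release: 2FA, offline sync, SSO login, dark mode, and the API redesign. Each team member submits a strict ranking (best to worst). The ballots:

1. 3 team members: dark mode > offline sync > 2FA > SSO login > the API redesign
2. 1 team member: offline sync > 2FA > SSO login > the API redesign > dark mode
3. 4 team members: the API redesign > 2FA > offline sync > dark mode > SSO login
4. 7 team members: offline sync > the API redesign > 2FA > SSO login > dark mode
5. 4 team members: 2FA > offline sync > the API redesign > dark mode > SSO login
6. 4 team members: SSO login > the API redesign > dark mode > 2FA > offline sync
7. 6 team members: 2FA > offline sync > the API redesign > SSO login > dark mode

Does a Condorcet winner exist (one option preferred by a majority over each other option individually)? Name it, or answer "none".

none

Checking pairwise contests:
the API redesign beats 2FA 15–14.
2FA beats offline sync 18–11.
2FA beats SSO login 25–4.
2FA beats dark mode 22–7.
offline sync beats the API redesign 21–8.
Every option loses at least one head-to-head, so there is no Condorcet winner.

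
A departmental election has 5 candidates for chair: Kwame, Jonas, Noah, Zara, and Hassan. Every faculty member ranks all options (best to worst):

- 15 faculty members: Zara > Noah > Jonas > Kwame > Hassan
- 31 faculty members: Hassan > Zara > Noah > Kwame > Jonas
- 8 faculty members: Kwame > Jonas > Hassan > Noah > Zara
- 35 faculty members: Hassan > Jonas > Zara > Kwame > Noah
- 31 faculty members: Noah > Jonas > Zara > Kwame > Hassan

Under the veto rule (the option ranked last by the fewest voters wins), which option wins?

Kwame

Last-place votes: Kwame 0, Jonas 31, Noah 35, Zara 8, Hassan 46.
Kwame is ranked last by the fewest voters, so Kwame wins.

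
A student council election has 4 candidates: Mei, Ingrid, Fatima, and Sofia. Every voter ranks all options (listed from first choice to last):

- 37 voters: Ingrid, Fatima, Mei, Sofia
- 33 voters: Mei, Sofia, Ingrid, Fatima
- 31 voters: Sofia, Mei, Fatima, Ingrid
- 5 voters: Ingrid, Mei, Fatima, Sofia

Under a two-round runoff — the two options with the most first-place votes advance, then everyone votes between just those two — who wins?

Mei

Round 1 first-place votes: Mei 33, Ingrid 42, Fatima 0, Sofia 31.
Ingrid and Mei advance.
Runoff: Ingrid is preferred to Mei by 42 voters; Mei by 64.
Mei wins the runoff.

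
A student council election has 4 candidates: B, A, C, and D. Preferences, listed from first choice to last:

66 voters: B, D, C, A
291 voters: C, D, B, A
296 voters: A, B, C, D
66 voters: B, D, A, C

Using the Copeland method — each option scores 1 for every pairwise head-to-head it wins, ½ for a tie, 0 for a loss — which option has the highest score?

B: beats A, C, and D → score 3.
A: beats C; loses to B and D → score 1.
C: beats D; loses to B and A → score 1.
D: beats A; loses to B and C → score 1.
B has the best pairwise record.

B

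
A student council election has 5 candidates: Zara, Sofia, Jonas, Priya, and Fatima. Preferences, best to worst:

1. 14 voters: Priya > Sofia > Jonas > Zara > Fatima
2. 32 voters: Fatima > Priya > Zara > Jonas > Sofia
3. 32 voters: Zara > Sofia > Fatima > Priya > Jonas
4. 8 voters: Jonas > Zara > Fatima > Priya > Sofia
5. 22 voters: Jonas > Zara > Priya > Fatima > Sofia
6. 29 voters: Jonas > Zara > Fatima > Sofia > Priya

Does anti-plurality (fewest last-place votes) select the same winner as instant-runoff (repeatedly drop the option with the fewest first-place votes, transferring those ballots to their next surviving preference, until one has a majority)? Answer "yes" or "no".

no

Anti-plurality — last-place votes: Zara 0, Sofia 62, Jonas 32, Priya 29, Fatima 14. Winner: Zara.
Instant-runoff — R1 Zara 32, Sofia 0, Jonas 59, Priya 14, Fatima 32 (Sofia out); R2 Zara 32, Jonas 59, Priya 14, Fatima 32 (Priya out); R3 Zara 32, Jonas 73, Fatima 32 (Jonas winner). Winner: Jonas.
The two methods disagree.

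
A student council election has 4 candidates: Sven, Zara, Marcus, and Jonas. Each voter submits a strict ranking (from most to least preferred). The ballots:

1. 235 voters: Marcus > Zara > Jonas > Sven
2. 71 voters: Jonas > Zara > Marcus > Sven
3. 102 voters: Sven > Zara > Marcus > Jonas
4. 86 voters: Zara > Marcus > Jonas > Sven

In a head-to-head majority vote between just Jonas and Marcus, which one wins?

Voters preferring Jonas to Marcus: 71; preferring Marcus to Jonas: 423.
Marcus wins the head-to-head.

Marcus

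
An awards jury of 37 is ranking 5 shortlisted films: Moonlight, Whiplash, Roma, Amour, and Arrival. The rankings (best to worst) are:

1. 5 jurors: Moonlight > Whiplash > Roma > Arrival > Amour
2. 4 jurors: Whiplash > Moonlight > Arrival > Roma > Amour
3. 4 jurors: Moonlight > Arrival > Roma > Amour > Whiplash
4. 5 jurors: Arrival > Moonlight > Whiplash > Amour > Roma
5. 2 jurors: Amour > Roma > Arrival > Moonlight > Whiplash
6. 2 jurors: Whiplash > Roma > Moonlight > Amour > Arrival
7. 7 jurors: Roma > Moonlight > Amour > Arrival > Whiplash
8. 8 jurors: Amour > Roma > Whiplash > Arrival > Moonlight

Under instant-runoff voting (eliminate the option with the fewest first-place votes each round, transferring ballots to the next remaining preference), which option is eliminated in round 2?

Round 1: Moonlight 9, Whiplash 6, Roma 7, Amour 10, Arrival 5. Eliminate Arrival.
Round 2: Moonlight 14, Whiplash 6, Roma 7, Amour 10. Eliminate Whiplash.

Whiplash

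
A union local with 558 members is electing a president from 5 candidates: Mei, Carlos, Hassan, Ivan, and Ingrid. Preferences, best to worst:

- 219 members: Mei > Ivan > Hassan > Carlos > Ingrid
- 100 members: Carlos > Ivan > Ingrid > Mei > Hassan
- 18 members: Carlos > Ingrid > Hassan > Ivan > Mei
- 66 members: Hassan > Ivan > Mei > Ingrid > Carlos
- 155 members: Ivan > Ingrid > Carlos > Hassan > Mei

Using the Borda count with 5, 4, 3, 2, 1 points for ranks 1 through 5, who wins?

Ivan

Mei: 219·5 + 100·2 + 18·1 + 66·3 + 155·1 = 1666
Carlos: 219·2 + 100·5 + 18·5 + 66·1 + 155·3 = 1559
Hassan: 219·3 + 100·1 + 18·3 + 66·5 + 155·2 = 1451
Ivan: 219·4 + 100·4 + 18·2 + 66·4 + 155·5 = 2351
Ingrid: 219·1 + 100·3 + 18·4 + 66·2 + 155·4 = 1343
Ivan has the highest Borda score (2351).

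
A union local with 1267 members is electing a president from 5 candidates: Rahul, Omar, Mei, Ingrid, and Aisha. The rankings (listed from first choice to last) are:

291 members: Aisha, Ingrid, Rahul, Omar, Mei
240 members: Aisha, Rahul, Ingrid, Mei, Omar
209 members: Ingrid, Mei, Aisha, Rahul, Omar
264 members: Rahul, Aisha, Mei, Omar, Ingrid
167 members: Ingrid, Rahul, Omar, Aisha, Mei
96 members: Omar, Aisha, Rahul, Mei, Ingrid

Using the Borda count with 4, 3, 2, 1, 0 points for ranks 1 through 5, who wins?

Aisha

Rahul: 291·2 + 240·3 + 209·1 + 264·4 + 167·3 + 96·2 = 3260
Omar: 291·1 + 240·0 + 209·0 + 264·1 + 167·2 + 96·4 = 1273
Mei: 291·0 + 240·1 + 209·3 + 264·2 + 167·0 + 96·1 = 1491
Ingrid: 291·3 + 240·2 + 209·4 + 264·0 + 167·4 + 96·0 = 2857
Aisha: 291·4 + 240·4 + 209·2 + 264·3 + 167·1 + 96·3 = 3789
Aisha has the highest Borda score (3789).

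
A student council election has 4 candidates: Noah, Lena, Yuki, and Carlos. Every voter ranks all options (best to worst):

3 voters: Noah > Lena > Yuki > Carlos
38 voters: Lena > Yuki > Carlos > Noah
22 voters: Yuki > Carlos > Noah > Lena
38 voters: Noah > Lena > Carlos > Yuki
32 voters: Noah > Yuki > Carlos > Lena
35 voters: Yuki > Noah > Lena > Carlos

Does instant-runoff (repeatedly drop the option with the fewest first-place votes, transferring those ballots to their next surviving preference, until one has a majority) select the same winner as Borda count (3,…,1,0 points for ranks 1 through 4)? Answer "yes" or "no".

Instant-runoff — R1 Noah 73, Lena 38, Yuki 57, Carlos 0 (Carlos out); R2 Noah 73, Lena 38, Yuki 57 (Lena out); R3 Noah 73, Yuki 95 (Yuki winner). Winner: Yuki.
Borda — scores: Noah 311, Lena 231, Yuki 314, Carlos 152. Winner: Yuki.
The two methods agree.

yes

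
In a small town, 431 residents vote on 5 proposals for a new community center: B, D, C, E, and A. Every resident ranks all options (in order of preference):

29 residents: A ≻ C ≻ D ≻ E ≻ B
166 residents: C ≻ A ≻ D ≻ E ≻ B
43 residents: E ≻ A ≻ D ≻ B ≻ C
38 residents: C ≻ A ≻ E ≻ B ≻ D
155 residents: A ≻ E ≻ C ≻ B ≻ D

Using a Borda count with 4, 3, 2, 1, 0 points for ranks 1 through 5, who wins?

B: 29·0 + 166·0 + 43·1 + 38·1 + 155·1 = 236
D: 29·2 + 166·2 + 43·2 + 38·0 + 155·0 = 476
C: 29·3 + 166·4 + 43·0 + 38·4 + 155·2 = 1213
E: 29·1 + 166·1 + 43·4 + 38·2 + 155·3 = 908
A: 29·4 + 166·3 + 43·3 + 38·3 + 155·4 = 1477
A has the highest Borda score (1477).

A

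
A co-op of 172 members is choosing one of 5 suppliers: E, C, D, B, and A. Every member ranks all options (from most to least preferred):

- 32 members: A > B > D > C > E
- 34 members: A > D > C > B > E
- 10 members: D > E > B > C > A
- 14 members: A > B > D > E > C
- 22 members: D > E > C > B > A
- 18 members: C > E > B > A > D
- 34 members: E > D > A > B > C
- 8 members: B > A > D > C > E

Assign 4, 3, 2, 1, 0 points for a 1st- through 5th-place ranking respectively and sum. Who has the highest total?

E: 32·0 + 34·0 + 10·3 + 14·1 + 22·3 + 18·3 + 34·4 + 8·0 = 300
C: 32·1 + 34·2 + 10·1 + 14·0 + 22·2 + 18·4 + 34·0 + 8·1 = 234
D: 32·2 + 34·3 + 10·4 + 14·2 + 22·4 + 18·0 + 34·3 + 8·2 = 440
B: 32·3 + 34·1 + 10·2 + 14·3 + 22·1 + 18·2 + 34·1 + 8·4 = 316
A: 32·4 + 34·4 + 10·0 + 14·4 + 22·0 + 18·1 + 34·2 + 8·3 = 430
D has the highest Borda score (440).

D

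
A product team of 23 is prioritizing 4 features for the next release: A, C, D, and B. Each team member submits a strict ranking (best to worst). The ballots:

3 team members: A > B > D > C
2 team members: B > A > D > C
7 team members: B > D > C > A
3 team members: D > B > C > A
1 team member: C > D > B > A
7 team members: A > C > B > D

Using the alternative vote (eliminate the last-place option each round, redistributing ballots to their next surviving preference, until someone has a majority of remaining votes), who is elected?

B

Round 1: A 10, C 1, D 3, B 9. Eliminate C.
Round 2: A 10, D 4, B 9. Eliminate D.
Round 3: A 10, B 13. B has a majority.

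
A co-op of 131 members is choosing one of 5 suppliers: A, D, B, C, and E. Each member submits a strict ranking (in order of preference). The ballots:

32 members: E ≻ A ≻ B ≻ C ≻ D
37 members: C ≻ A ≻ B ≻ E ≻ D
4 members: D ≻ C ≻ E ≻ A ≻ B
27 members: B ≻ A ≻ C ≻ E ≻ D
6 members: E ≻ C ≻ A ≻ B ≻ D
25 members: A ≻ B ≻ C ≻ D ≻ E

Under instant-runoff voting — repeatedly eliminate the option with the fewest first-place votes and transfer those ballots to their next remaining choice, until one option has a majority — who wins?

B

Round 1: A 25, D 4, B 27, C 37, E 38. Eliminate D.
Round 2: A 25, B 27, C 41, E 38. Eliminate A.
Round 3: B 52, C 41, E 38. Eliminate E.
Round 4: B 84, C 47. B has a majority.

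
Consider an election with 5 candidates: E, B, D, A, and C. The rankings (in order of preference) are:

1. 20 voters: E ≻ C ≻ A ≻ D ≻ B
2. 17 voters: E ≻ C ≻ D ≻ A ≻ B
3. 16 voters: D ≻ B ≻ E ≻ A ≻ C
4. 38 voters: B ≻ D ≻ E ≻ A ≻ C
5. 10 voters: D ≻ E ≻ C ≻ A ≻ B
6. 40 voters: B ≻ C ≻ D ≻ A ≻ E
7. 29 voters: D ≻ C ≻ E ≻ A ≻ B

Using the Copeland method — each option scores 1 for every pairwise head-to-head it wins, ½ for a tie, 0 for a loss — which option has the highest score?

E: beats A and C; loses to B and D → score 2.
B: beats E, A, and C; loses to D → score 3.
D: beats E, B, A, and C → score 4.
A: loses to E, B, D, and C → score 0.
C: beats A; loses to E, B, and D → score 1.
D has the best pairwise record.

D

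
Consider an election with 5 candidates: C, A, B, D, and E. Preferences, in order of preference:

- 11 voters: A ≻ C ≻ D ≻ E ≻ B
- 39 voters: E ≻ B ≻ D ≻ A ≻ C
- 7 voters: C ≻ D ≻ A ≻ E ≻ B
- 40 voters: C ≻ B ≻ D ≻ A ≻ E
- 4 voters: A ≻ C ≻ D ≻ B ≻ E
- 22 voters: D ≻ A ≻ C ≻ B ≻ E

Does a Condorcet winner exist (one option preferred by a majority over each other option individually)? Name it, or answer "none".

Checking pairwise contests:
A beats C 76–47.
B beats A 79–44.
C beats B 84–39.
C beats D 62–61.
C beats E 84–39.
Every option loses at least one head-to-head, so there is no Condorcet winner.

none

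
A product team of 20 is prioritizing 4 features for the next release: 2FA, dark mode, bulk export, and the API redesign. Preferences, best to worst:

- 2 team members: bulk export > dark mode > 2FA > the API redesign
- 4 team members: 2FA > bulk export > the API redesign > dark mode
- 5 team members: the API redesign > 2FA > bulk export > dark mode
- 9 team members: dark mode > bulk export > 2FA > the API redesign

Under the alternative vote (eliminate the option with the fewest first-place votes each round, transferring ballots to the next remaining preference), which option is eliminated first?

Round 1: 2FA 4, dark mode 9, bulk export 2, the API redesign 5. Eliminate bulk export.

bulk export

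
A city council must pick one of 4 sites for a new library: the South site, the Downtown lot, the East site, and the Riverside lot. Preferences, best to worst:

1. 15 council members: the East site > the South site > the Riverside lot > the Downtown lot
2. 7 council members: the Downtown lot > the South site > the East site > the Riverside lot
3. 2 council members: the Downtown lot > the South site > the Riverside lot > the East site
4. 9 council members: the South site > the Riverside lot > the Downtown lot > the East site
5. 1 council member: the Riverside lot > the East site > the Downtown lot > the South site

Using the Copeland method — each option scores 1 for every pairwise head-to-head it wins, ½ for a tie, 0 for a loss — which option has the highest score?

the South site

the South site: beats the Downtown lot, the East site, and the Riverside lot → score 3.
the Downtown lot: beats the East site; loses to the South site and the Riverside lot → score 1.
the East site: beats the Riverside lot; loses to the South site and the Downtown lot → score 1.
the Riverside lot: beats the Downtown lot; loses to the South site and the East site → score 1.
the South site has the best pairwise record.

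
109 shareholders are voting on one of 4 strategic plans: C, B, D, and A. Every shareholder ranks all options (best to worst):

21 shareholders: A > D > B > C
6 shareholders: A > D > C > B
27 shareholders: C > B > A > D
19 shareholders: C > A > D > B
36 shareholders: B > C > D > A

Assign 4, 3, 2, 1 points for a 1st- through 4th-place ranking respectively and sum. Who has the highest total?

C: 21·1 + 6·2 + 27·4 + 19·4 + 36·3 = 325
B: 21·2 + 6·1 + 27·3 + 19·1 + 36·4 = 292
D: 21·3 + 6·3 + 27·1 + 19·2 + 36·2 = 218
A: 21·4 + 6·4 + 27·2 + 19·3 + 36·1 = 255
C has the highest Borda score (325).

C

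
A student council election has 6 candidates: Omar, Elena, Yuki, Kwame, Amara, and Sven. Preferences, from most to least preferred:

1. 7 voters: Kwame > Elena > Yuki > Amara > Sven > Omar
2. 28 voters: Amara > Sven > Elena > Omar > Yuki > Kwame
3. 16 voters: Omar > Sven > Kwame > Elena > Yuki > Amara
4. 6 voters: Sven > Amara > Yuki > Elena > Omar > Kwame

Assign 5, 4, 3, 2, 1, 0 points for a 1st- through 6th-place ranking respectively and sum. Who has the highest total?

Omar: 7·0 + 28·2 + 16·5 + 6·1 = 142
Elena: 7·4 + 28·3 + 16·2 + 6·2 = 156
Yuki: 7·3 + 28·1 + 16·1 + 6·3 = 83
Kwame: 7·5 + 28·0 + 16·3 + 6·0 = 83
Amara: 7·2 + 28·5 + 16·0 + 6·4 = 178
Sven: 7·1 + 28·4 + 16·4 + 6·5 = 213
Sven has the highest Borda score (213).

Sven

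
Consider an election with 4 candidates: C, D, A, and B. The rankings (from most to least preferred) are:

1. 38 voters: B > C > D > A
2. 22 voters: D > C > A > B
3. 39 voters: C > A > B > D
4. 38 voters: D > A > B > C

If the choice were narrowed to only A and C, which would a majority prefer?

Voters preferring A to C: 38; preferring C to A: 99.
C wins the head-to-head.

C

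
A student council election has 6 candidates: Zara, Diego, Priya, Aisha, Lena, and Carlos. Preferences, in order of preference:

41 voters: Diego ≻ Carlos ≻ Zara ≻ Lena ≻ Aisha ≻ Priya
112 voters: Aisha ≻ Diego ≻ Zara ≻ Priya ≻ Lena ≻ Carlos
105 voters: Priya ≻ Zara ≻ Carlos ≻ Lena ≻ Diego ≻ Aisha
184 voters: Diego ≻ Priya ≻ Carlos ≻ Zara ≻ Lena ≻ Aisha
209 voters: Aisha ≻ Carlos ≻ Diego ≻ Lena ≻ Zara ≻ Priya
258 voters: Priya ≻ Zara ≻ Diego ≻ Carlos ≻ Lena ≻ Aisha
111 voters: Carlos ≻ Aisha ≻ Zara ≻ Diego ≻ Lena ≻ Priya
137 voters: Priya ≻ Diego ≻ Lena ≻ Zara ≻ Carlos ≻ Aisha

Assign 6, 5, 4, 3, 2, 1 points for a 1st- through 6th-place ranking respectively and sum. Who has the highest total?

Zara: 41·4 + 112·4 + 105·5 + 184·3 + 209·2 + 258·5 + 111·4 + 137·3 = 4252
Diego: 41·6 + 112·5 + 105·2 + 184·6 + 209·4 + 258·4 + 111·3 + 137·5 = 5006
Priya: 41·1 + 112·3 + 105·6 + 184·5 + 209·1 + 258·6 + 111·1 + 137·6 = 4617
Aisha: 41·2 + 112·6 + 105·1 + 184·1 + 209·6 + 258·1 + 111·5 + 137·1 = 3247
Lena: 41·3 + 112·2 + 105·3 + 184·2 + 209·3 + 258·2 + 111·2 + 137·4 = 2943
Carlos: 41·5 + 112·1 + 105·4 + 184·4 + 209·5 + 258·3 + 111·6 + 137·2 = 4232
Diego has the highest Borda score (5006).

Diego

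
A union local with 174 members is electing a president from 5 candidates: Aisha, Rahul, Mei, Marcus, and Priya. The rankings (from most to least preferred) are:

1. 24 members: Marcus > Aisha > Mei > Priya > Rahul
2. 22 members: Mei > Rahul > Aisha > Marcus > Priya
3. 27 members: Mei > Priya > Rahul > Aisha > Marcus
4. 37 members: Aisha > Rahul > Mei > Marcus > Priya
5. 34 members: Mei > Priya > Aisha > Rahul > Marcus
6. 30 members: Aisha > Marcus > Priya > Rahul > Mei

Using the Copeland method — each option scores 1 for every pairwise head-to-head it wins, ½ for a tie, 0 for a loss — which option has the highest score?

Aisha

Aisha: beats Rahul, Mei, Marcus, and Priya → score 4.
Rahul: beats Marcus; loses to Aisha, Mei, and Priya → score 1.
Mei: beats Rahul, Marcus, and Priya; loses to Aisha → score 3.
Marcus: beats Priya; loses to Aisha, Rahul, and Mei → score 1.
Priya: beats Rahul; loses to Aisha, Mei, and Marcus → score 1.
Aisha has the best pairwise record.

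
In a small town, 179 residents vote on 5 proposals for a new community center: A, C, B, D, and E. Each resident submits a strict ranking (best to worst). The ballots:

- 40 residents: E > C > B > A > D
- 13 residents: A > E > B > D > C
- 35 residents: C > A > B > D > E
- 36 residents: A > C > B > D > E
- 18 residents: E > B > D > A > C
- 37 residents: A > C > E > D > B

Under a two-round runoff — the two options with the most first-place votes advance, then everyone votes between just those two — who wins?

Round 1 first-place votes: A 86, C 35, B 0, D 0, E 58.
A and E advance.
Runoff: A is preferred to E by 121 voters; E by 58.
A wins the runoff.

A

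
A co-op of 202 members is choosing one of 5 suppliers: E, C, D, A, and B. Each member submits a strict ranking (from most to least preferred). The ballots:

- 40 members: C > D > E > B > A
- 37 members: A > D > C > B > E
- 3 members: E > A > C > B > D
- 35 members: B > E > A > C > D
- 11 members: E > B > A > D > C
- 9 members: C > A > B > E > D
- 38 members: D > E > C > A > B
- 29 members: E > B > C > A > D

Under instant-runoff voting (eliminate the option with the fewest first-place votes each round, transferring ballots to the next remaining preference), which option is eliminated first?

B

Round 1: E 43, C 49, D 38, A 37, B 35. Eliminate B.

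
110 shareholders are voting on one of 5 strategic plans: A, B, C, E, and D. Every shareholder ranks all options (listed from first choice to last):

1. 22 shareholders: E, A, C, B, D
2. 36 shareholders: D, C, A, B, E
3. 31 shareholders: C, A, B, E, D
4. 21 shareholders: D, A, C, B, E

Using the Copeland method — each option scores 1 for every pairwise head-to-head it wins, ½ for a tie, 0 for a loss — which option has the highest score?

D

A: beats B and E; loses to C and D → score 2.
B: beats E; loses to A, C, and D → score 1.
C: beats A, B, and E; loses to D → score 3.
E: loses to A, B, C, and D → score 0.
D: beats A, B, C, and E → score 4.
D has the best pairwise record.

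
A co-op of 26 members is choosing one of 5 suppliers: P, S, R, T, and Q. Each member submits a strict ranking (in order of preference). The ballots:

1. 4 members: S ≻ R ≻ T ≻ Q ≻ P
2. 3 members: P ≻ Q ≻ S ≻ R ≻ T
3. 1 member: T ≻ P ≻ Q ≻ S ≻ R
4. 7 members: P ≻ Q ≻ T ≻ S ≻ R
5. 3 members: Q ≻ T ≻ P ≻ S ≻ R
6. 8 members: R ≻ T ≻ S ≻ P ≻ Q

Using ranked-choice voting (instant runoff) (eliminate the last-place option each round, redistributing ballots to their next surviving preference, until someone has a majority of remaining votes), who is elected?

Round 1: P 10, S 4, R 8, T 1, Q 3. Eliminate T.
Round 2: P 11, S 4, R 8, Q 3. Eliminate Q.
Round 3: P 14, S 4, R 8. P has a majority.

P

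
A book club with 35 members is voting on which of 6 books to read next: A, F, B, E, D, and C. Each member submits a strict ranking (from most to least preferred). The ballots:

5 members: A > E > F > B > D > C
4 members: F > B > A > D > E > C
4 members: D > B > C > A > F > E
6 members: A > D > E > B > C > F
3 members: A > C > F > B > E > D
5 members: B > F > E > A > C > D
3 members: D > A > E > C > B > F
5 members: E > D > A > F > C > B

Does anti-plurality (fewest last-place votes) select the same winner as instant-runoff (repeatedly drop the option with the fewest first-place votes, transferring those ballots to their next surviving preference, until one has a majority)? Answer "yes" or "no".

yes

Anti-plurality — last-place votes: A 0, F 9, B 5, E 4, D 8, C 9. Winner: A.
Instant-runoff — R1 A 14, F 4, B 5, E 5, D 7, C 0 (C out); R2 A 14, F 4, B 5, E 5, D 7 (F out); R3 A 14, B 9, E 5, D 7 (E out); R4 A 14, B 9, D 12 (B out); R5 A 23, D 12 (A winner). Winner: A.
The two methods agree.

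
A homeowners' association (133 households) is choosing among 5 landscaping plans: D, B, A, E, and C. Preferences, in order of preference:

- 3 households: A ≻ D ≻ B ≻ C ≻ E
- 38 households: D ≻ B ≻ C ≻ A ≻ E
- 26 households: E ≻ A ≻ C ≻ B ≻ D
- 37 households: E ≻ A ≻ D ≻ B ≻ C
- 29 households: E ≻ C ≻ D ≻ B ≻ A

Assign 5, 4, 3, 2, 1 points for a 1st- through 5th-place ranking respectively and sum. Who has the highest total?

D: 3·4 + 38·5 + 26·1 + 37·3 + 29·3 = 426
B: 3·3 + 38·4 + 26·2 + 37·2 + 29·2 = 345
A: 3·5 + 38·2 + 26·4 + 37·4 + 29·1 = 372
E: 3·1 + 38·1 + 26·5 + 37·5 + 29·5 = 501
C: 3·2 + 38·3 + 26·3 + 37·1 + 29·4 = 351
E has the highest Borda score (501).

E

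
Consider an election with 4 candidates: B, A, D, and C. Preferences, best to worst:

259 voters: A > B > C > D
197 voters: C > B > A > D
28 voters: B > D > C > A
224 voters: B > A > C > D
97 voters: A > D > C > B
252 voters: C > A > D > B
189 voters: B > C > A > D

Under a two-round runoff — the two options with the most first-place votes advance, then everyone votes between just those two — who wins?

Round 1 first-place votes: B 441, A 356, D 0, C 449.
C and B advance.
Runoff: C is preferred to B by 546 voters; B by 700.
B wins the runoff.

B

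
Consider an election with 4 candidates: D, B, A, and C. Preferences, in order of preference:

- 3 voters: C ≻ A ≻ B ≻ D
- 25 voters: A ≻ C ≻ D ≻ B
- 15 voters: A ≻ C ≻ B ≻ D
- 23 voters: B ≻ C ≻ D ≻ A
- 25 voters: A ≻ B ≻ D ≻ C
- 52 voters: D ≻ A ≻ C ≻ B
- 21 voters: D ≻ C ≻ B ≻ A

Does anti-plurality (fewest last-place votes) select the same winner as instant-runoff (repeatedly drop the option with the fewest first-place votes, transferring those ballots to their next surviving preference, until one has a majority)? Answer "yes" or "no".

yes

Anti-plurality — last-place votes: D 18, B 77, A 44, C 25. Winner: D.
Instant-runoff — R1 D 73, B 23, A 65, C 3 (C out); R2 D 73, B 23, A 68 (B out); R3 D 96, A 68 (D winner). Winner: D.
The two methods agree.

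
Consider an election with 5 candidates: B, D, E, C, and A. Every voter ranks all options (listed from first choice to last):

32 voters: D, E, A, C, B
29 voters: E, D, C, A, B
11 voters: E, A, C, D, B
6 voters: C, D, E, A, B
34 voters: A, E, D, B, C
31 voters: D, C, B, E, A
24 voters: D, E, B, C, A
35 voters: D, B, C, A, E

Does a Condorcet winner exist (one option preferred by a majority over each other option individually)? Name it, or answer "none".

D vs B: 202–0 for D.
D vs E: 128–74 for D.
D vs C: 185–17 for D.
D vs A: 157–45 for D.
D beats every other option head-to-head.

D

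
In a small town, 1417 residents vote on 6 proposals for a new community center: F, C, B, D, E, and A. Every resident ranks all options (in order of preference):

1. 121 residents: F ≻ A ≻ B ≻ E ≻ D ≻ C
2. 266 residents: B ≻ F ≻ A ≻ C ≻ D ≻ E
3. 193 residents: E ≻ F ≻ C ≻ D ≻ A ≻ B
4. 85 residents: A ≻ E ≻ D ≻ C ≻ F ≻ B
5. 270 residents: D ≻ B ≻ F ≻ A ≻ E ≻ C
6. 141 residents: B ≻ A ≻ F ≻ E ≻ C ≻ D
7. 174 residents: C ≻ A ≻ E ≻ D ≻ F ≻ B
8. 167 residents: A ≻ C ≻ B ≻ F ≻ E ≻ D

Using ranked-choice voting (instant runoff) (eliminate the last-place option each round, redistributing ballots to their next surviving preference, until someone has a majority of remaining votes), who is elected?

A

Round 1: F 121, C 174, B 407, D 270, E 193, A 252. Eliminate F.
Round 2: C 174, B 407, D 270, E 193, A 373. Eliminate C.
Round 3: B 407, D 270, E 193, A 547. Eliminate E.
Round 4: B 407, D 463, A 547. Eliminate B.
Round 5: D 463, A 954. A has a majority.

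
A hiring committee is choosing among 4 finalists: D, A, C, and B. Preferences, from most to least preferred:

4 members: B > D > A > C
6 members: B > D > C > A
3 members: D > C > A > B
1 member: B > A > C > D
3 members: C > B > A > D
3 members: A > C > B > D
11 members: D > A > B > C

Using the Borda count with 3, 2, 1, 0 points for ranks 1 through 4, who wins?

D: 4·2 + 6·2 + 3·3 + 1·0 + 3·0 + 3·0 + 11·3 = 62
A: 4·1 + 6·0 + 3·1 + 1·2 + 3·1 + 3·3 + 11·2 = 43
C: 4·0 + 6·1 + 3·2 + 1·1 + 3·3 + 3·2 + 11·0 = 28
B: 4·3 + 6·3 + 3·0 + 1·3 + 3·2 + 3·1 + 11·1 = 53
D has the highest Borda score (62).

D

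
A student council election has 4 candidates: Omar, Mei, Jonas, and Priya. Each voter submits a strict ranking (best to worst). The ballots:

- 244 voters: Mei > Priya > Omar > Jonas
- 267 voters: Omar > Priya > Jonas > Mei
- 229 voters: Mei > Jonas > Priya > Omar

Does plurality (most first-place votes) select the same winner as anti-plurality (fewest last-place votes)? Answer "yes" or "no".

no

Plurality — first-place votes: Omar 267, Mei 473, Jonas 0, Priya 0. Winner: Mei.
Anti-plurality — last-place votes: Omar 229, Mei 267, Jonas 244, Priya 0. Winner: Priya.
The two methods disagree.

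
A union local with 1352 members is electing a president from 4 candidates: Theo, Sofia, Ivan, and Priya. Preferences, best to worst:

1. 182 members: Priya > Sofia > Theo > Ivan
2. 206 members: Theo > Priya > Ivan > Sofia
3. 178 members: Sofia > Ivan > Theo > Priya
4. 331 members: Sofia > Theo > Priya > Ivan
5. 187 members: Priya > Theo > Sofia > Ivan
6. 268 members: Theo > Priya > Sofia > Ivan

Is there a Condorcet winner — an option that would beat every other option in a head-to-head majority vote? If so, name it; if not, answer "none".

none

Checking pairwise contests:
Sofia beats Theo 691–661.
Priya beats Sofia 843–509.
Theo beats Ivan 1174–178.
Theo beats Priya 983–369.
Every option loses at least one head-to-head, so there is no Condorcet winner.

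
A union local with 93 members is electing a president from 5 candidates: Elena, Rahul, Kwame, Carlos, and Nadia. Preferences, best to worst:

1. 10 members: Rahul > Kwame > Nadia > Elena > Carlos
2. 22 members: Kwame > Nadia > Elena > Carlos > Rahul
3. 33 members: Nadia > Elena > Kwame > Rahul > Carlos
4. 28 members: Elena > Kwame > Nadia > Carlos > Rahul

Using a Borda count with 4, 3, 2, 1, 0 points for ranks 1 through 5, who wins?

Elena: 10·1 + 22·2 + 33·3 + 28·4 = 265
Rahul: 10·4 + 22·0 + 33·1 + 28·0 = 73
Kwame: 10·3 + 22·4 + 33·2 + 28·3 = 268
Carlos: 10·0 + 22·1 + 33·0 + 28·1 = 50
Nadia: 10·2 + 22·3 + 33·4 + 28·2 = 274
Nadia has the highest Borda score (274).

Nadia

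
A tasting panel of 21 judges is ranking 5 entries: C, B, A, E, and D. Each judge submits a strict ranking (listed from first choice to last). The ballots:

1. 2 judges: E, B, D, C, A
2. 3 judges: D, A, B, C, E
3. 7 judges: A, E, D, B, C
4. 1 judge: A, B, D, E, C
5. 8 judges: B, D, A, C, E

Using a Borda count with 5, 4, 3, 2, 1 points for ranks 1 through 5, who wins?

C: 2·2 + 3·2 + 7·1 + 1·1 + 8·2 = 34
B: 2·4 + 3·3 + 7·2 + 1·4 + 8·5 = 75
A: 2·1 + 3·4 + 7·5 + 1·5 + 8·3 = 78
E: 2·5 + 3·1 + 7·4 + 1·2 + 8·1 = 51
D: 2·3 + 3·5 + 7·3 + 1·3 + 8·4 = 77
A has the highest Borda score (78).

A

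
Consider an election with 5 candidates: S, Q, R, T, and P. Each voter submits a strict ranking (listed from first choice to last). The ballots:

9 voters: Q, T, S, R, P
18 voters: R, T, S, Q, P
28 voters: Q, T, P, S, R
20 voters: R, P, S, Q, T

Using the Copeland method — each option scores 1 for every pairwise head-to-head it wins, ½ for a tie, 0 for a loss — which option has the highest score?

S: beats Q; loses to R, T, and P → score 1.
Q: beats T and P; loses to S and R → score 2.
R: beats S, Q, T, and P → score 4.
T: beats S and P; loses to Q and R → score 2.
P: beats S; loses to Q, R, and T → score 1.
R has the best pairwise record.

R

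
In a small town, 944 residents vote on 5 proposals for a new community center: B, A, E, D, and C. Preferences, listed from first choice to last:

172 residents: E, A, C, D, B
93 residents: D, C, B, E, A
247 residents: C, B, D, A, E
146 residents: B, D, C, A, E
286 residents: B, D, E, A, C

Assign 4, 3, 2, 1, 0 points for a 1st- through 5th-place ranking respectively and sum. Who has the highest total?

B: 172·0 + 93·2 + 247·3 + 146·4 + 286·4 = 2655
A: 172·3 + 93·0 + 247·1 + 146·1 + 286·1 = 1195
E: 172·4 + 93·1 + 247·0 + 146·0 + 286·2 = 1353
D: 172·1 + 93·4 + 247·2 + 146·3 + 286·3 = 2334
C: 172·2 + 93·3 + 247·4 + 146·2 + 286·0 = 1903
B has the highest Borda score (2655).

B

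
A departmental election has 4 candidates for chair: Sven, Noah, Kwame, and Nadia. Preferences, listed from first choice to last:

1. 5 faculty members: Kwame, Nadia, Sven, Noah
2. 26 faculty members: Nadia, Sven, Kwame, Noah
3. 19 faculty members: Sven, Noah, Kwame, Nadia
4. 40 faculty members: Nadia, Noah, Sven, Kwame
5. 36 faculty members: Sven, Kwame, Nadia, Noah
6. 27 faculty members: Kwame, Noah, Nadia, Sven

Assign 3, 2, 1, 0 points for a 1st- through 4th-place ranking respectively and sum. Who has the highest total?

Nadia

Sven: 5·1 + 26·2 + 19·3 + 40·1 + 36·3 + 27·0 = 262
Noah: 5·0 + 26·0 + 19·2 + 40·2 + 36·0 + 27·2 = 172
Kwame: 5·3 + 26·1 + 19·1 + 40·0 + 36·2 + 27·3 = 213
Nadia: 5·2 + 26·3 + 19·0 + 40·3 + 36·1 + 27·1 = 271
Nadia has the highest Borda score (271).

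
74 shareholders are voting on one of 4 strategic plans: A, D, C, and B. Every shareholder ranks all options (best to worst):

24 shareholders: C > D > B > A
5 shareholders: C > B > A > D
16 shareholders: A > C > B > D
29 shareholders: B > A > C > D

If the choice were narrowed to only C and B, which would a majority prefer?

C

Voters preferring C to B: 45; preferring B to C: 29.
C wins the head-to-head.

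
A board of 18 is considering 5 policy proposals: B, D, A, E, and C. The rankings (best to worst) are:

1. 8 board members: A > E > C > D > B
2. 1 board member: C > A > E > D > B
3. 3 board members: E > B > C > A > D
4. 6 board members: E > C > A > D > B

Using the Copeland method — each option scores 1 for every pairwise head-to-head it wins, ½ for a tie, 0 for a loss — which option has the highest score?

E

B: loses to D, A, E, and C → score 0.
D: beats B; loses to A, E, and C → score 1.
A: beats B and D; ties E; loses to C → score 2.5.
E: beats B, D, and C; ties A → score 3.5.
C: beats B, D, and A; loses to E → score 3.
E has the best pairwise record.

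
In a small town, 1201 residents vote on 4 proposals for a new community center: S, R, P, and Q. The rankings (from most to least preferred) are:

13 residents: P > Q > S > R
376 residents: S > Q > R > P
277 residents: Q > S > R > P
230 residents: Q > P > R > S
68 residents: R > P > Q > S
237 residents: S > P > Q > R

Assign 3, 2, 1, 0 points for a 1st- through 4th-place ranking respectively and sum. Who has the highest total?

S: 13·1 + 376·3 + 277·2 + 230·0 + 68·0 + 237·3 = 2406
R: 13·0 + 376·1 + 277·1 + 230·1 + 68·3 + 237·0 = 1087
P: 13·3 + 376·0 + 277·0 + 230·2 + 68·2 + 237·2 = 1109
Q: 13·2 + 376·2 + 277·3 + 230·3 + 68·1 + 237·1 = 2604
Q has the highest Borda score (2604).

Q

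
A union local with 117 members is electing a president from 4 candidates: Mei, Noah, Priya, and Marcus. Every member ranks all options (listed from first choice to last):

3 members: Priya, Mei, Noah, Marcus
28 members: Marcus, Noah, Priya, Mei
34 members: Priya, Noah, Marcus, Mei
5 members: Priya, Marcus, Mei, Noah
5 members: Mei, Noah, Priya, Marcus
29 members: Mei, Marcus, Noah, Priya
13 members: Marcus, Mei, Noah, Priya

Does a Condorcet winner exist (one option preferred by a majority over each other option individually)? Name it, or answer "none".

Marcus vs Mei: 80–37 for Marcus.
Marcus vs Noah: 75–42 for Marcus.
Marcus vs Priya: 70–47 for Marcus.
Marcus beats every other option head-to-head.

Marcus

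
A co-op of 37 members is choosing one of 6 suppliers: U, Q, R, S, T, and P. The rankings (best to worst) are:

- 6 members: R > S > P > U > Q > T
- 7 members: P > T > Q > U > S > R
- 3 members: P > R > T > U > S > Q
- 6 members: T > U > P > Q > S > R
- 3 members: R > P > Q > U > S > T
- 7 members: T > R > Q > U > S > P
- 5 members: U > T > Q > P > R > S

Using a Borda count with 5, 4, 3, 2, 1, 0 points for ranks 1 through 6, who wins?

U: 6·2 + 7·2 + 3·2 + 6·4 + 3·2 + 7·2 + 5·5 = 101
Q: 6·1 + 7·3 + 3·0 + 6·2 + 3·3 + 7·3 + 5·3 = 84
R: 6·5 + 7·0 + 3·4 + 6·0 + 3·5 + 7·4 + 5·1 = 90
S: 6·4 + 7·1 + 3·1 + 6·1 + 3·1 + 7·1 + 5·0 = 50
T: 6·0 + 7·4 + 3·3 + 6·5 + 3·0 + 7·5 + 5·4 = 122
P: 6·3 + 7·5 + 3·5 + 6·3 + 3·4 + 7·0 + 5·2 = 108
T has the highest Borda score (122).

T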